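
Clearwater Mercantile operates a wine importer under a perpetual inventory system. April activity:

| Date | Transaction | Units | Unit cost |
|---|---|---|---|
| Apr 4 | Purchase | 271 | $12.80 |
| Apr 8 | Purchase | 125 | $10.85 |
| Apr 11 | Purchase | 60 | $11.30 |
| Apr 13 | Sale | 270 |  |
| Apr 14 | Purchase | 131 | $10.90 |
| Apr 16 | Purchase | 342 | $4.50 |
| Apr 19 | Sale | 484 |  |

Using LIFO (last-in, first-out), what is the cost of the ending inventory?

Ending inventory = $2,240.00

Apr 13, 270 sold [LIFO — newest first]: 60 @ $11.30 + 125 @ $10.85 + 85 @ $12.80 = $3,122.25
Apr 19, 484 sold [LIFO — newest first]: 342 @ $4.50 + 131 @ $10.90 + 11 @ $12.80 = $3,107.70
Total COGS = $3,122.25 + $3,107.70 = $6,229.95
Ending inventory: 175 @ $12.80 = $2,240.00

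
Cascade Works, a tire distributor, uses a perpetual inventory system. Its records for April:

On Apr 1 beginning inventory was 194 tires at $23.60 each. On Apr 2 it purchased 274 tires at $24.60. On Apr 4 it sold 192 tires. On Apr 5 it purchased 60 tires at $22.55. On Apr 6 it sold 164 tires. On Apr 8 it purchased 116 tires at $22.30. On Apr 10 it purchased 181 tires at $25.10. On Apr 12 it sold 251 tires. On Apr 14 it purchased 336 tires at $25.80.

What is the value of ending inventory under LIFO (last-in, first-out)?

Ending inventory = $13,753.80

Apr 4, 192 sold [LIFO — newest first]: 192 @ $24.60 = $4,723.20
Apr 6, 164 sold [LIFO — newest first]: 60 @ $22.55 + 82 @ $24.60 + 22 @ $23.60 = $3,889.40
Apr 12, 251 sold [LIFO — newest first]: 181 @ $25.10 + 70 @ $22.30 = $6,104.10
Total COGS = $4,723.20 + $3,889.40 + $6,104.10 = $14,716.70
Ending inventory: 172 @ $23.60 + 46 @ $22.30 + 336 @ $25.80 = $13,753.80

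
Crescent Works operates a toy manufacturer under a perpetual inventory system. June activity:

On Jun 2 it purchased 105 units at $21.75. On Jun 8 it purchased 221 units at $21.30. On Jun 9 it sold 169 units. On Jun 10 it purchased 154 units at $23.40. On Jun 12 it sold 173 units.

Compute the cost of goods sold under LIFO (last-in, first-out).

Jun 9, 169 sold [LIFO — newest first]: 169 @ $21.30 = $3,599.70
Jun 12, 173 sold [LIFO — newest first]: 154 @ $23.40 + 19 @ $21.30 = $4,008.30
Total COGS = $3,599.70 + $4,008.30 = $7,608.00
Ending inventory: 105 @ $21.75 + 33 @ $21.30 = $2,986.65

COGS = $7,608.00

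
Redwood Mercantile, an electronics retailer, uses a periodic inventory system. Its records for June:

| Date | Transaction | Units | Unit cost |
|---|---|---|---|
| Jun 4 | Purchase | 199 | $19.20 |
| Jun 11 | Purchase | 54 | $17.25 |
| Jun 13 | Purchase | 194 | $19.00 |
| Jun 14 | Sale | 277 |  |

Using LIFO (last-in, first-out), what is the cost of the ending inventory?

Jun 14, 277 sold [LIFO — newest first]: 194 @ $19.00 + 54 @ $17.25 + 29 @ $19.20 = $5,174.30
Ending inventory: 170 @ $19.20 = $3,264.00
Check: goods available $8,438.30 = COGS $5,174.30 + ending $3,264.00

Ending inventory = $3,264.00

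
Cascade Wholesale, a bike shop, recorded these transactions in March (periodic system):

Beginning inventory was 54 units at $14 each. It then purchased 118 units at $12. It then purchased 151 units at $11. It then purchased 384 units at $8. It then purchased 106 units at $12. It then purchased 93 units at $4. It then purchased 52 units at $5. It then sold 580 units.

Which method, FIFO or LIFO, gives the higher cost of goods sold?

FIFO

FIFO COGS: 54 @ $14 + 118 @ $12 + 151 @ $11 + 257 @ $8 = $5,889
LIFO COGS: 52 @ $5 + 93 @ $4 + 106 @ $12 + 329 @ $8 = $4,536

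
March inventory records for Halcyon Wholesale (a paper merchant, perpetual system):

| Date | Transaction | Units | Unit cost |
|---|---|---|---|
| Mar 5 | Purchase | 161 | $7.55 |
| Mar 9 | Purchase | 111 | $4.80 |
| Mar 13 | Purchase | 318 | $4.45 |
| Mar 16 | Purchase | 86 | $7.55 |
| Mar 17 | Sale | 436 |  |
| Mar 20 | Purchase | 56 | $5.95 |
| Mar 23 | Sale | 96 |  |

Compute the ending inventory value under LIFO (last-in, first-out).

Ending inventory = $1,402.75

Mar 17, 436 sold [LIFO — newest first]: 86 @ $7.55 + 318 @ $4.45 + 32 @ $4.80 = $2,218.00
Mar 23, 96 sold [LIFO — newest first]: 56 @ $5.95 + 40 @ $4.80 = $525.20
Total COGS = $2,218.00 + $525.20 = $2,743.20
Ending inventory: 161 @ $7.55 + 39 @ $4.80 = $1,402.75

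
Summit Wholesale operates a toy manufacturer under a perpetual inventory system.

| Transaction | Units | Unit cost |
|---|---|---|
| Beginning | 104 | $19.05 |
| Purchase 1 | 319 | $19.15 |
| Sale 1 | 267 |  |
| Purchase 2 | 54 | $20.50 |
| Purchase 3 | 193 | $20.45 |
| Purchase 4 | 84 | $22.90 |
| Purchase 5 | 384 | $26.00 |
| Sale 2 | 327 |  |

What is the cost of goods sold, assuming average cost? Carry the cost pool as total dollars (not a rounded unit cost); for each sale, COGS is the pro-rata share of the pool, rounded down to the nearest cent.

COGS = $12,594.44

After Beginning: 104 on hand, pool $1,981.20 (≈ $19.0500 each)
After Purchase 1: 423 on hand, pool $8,090.05 (≈ $19.1254 each)
Sale 1, sell 267: 267/423 × $8,090.05 → $5,106.48
After Purchase 2: 210 on hand, pool $4,090.57 (≈ $19.4789 each)
After Purchase 3: 403 on hand, pool $8,037.42 (≈ $19.9440 each)
After Purchase 4: 487 on hand, pool $9,961.02 (≈ $20.4538 each)
After Purchase 5: 871 on hand, pool $19,945.02 (≈ $22.8990 each)
Sale 2, sell 327: 327/871 × $19,945.02 → $7,487.96
Total COGS = $5,106.48 + $7,487.96 = $12,594.44
Ending inventory (cost pool remaining) = $12,457.06
Check: goods available $25,051.50 = COGS $12,594.44 + ending $12,457.06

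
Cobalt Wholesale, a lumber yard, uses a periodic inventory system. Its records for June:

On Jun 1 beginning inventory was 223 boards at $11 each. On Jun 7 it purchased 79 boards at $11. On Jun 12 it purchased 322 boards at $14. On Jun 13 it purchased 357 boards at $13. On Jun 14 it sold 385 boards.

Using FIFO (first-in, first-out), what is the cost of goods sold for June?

COGS = $4,484

Jun 14, 385 sold [FIFO — oldest first]: 223 @ $11 + 79 @ $11 + 83 @ $14 = $4,484
Ending inventory: 239 @ $14 + 357 @ $13 = $7,987
Check: goods available $12,471 = COGS $4,484 + ending $7,987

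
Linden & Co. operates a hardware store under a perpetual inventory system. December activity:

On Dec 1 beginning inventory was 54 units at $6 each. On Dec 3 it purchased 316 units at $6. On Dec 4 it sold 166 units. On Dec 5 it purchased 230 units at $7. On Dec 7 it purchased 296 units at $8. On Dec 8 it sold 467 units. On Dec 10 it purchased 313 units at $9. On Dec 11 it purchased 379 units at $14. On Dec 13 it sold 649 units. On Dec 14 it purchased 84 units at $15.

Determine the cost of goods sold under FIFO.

Dec 4, 166 sold [FIFO — oldest first]: 54 @ $6 + 112 @ $6 = $996
Dec 8, 467 sold [FIFO — oldest first]: 204 @ $6 + 230 @ $7 + 33 @ $8 = $3,098
Dec 13, 649 sold [FIFO — oldest first]: 263 @ $8 + 313 @ $9 + 73 @ $14 = $5,943
Total COGS = $996 + $3,098 + $5,943 = $10,037
Ending inventory: 306 @ $14 + 84 @ $15 = $5,544

COGS = $10,037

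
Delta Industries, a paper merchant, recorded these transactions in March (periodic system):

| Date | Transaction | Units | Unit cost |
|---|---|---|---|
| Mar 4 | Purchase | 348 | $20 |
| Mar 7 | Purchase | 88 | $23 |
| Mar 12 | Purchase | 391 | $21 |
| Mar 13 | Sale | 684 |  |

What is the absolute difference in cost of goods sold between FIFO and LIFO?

$143

FIFO COGS: 348 @ $20 + 88 @ $23 + 248 @ $21 = $14,192
LIFO COGS: 391 @ $21 + 88 @ $23 + 205 @ $20 = $14,335
Difference = |$14,192 − $14,335| = $143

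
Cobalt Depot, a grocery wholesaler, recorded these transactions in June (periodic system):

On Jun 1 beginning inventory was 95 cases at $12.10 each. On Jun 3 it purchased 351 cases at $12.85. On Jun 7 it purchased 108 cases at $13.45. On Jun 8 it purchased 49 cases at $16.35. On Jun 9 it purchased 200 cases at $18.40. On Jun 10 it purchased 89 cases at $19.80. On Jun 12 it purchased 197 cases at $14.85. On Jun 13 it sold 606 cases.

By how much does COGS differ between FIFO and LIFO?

$2,154.95

FIFO COGS: 95 @ $12.10 + 351 @ $12.85 + 108 @ $13.45 + 49 @ $16.35 + 3 @ $18.40 = $7,968.80
LIFO COGS: 197 @ $14.85 + 89 @ $19.80 + 200 @ $18.40 + 49 @ $16.35 + 71 @ $13.45 = $10,123.75
Difference = |$7,968.80 − $10,123.75| = $2,154.95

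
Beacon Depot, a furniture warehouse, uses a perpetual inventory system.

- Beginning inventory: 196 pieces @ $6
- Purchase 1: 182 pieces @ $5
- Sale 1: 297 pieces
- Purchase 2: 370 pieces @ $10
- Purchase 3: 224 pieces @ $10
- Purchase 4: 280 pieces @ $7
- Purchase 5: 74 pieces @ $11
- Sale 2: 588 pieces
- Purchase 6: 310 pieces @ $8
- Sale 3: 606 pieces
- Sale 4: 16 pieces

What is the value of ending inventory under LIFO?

Sale 1 (297) [LIFO — newest first]: 182 @ $5 + 115 @ $6 = $1,600
Sale 2 (588) [LIFO — newest first]: 74 @ $11 + 280 @ $7 + 224 @ $10 + 10 @ $10 = $5,114
Sale 3 (606) [LIFO — newest first]: 310 @ $8 + 296 @ $10 = $5,440
Sale 4 (16) [LIFO — newest first]: 16 @ $10 = $160
Total COGS = $1,600 + $5,114 + $5,440 + $160 = $12,314
Ending inventory: 81 @ $6 + 48 @ $10 = $966

Ending inventory = $966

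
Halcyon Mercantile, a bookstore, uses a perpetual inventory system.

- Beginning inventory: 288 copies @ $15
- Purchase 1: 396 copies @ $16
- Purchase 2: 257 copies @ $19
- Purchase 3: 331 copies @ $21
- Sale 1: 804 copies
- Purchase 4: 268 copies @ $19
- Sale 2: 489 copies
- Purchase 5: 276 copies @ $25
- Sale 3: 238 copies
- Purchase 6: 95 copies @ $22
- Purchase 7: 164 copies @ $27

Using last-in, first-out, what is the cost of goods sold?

COGS = $29,827

Sale 1 (804) [LIFO — newest first]: 331 @ $21 + 257 @ $19 + 216 @ $16 = $15,290
Sale 2 (489) [LIFO — newest first]: 268 @ $19 + 180 @ $16 + 41 @ $15 = $8,587
Sale 3 (238) [LIFO — newest first]: 238 @ $25 = $5,950
Total COGS = $15,290 + $8,587 + $5,950 = $29,827
Ending inventory: 247 @ $15 + 38 @ $25 + 95 @ $22 + 164 @ $27 = $11,173
Check: goods available $41,000 = COGS $29,827 + ending $11,173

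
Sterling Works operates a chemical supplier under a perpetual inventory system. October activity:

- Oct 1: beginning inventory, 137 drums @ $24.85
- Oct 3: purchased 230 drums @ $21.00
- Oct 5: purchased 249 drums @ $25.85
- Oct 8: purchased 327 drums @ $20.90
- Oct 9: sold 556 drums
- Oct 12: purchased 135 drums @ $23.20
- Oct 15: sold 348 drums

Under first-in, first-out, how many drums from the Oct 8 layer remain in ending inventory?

Oct 9, 556 sold [FIFO — oldest first]: 137 @ $24.85 + 230 @ $21.00 + 189 @ $25.85 = $13,120.10
Oct 15, 348 sold [FIFO — oldest first]: 60 @ $25.85 + 288 @ $20.90 = $7,570.20
Total COGS = $13,120.10 + $7,570.20 = $20,690.30
Ending inventory: 39 @ $20.90 + 135 @ $23.20 = $3,947.10
Check: goods available $24,637.40 = COGS $20,690.30 + ending $3,947.10

39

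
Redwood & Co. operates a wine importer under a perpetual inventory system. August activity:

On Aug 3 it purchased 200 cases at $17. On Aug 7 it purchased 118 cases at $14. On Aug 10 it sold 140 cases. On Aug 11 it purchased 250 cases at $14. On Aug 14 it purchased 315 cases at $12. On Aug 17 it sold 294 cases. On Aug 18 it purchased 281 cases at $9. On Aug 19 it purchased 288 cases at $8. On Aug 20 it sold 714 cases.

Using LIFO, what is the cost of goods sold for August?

Aug 10, 140 sold [LIFO — newest first]: 118 @ $14 + 22 @ $17 = $2,026
Aug 17, 294 sold [LIFO — newest first]: 294 @ $12 = $3,528
Aug 20, 714 sold [LIFO — newest first]: 288 @ $8 + 281 @ $9 + 21 @ $12 + 124 @ $14 = $6,821
Total COGS = $2,026 + $3,528 + $6,821 = $12,375
Ending inventory: 178 @ $17 + 126 @ $14 = $4,790

COGS = $12,375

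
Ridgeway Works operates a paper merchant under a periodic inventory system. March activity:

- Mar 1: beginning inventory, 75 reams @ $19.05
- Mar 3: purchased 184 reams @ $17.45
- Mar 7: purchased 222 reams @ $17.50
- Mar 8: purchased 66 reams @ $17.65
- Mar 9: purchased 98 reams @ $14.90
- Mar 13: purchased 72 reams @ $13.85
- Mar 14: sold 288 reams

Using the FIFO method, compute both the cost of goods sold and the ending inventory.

Mar 14, 288 sold [FIFO — oldest first]: 75 @ $19.05 + 184 @ $17.45 + 29 @ $17.50 = $5,147.05
Ending inventory: 193 @ $17.50 + 66 @ $17.65 + 98 @ $14.90 + 72 @ $13.85 = $6,999.80

COGS = $5,147.05; ending inventory = $6,999.80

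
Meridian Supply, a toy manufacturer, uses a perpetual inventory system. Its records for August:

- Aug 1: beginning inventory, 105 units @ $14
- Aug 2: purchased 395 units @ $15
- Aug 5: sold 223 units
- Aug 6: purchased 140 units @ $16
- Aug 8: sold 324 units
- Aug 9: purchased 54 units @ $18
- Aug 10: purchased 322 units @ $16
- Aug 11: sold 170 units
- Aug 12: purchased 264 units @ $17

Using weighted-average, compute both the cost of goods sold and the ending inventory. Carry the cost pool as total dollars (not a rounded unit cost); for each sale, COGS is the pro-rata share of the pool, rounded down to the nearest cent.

After Aug 1: 105 on hand, pool $1,470.00 (≈ $14.0000 each)
After Aug 2: 500 on hand, pool $7,395.00 (≈ $14.7900 each)
Aug 5, sell 223: 223/500 × $7,395.00 → $3,298.17
After Aug 6: 417 on hand, pool $6,336.83 (≈ $15.1962 each)
Aug 8, sell 324: 324/417 × $6,336.83 → $4,923.58
After Aug 9: 147 on hand, pool $2,385.25 (≈ $16.2262 each)
After Aug 10: 469 on hand, pool $7,537.25 (≈ $16.0709 each)
Aug 11, sell 170: 170/469 × $7,537.25 → $2,732.05
After Aug 12: 563 on hand, pool $9,293.20 (≈ $16.5066 each)
Total COGS = $3,298.17 + $4,923.58 + $2,732.05 = $10,953.80
Ending inventory (cost pool remaining) = $9,293.20
Check: goods available $20,247.00 = COGS $10,953.80 + ending $9,293.20

COGS = $10,953.80; ending inventory = $9,293.20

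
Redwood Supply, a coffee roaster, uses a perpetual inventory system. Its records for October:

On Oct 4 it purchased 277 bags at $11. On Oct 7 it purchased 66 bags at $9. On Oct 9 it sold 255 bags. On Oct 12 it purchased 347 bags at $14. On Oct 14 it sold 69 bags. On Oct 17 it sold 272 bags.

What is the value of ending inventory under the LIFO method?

Ending inventory = $1,052

Oct 9, 255 sold [LIFO — newest first]: 66 @ $9 + 189 @ $11 = $2,673
Oct 14, 69 sold [LIFO — newest first]: 69 @ $14 = $966
Oct 17, 272 sold [LIFO — newest first]: 272 @ $14 = $3,808
Total COGS = $2,673 + $966 + $3,808 = $7,447
Ending inventory: 88 @ $11 + 6 @ $14 = $1,052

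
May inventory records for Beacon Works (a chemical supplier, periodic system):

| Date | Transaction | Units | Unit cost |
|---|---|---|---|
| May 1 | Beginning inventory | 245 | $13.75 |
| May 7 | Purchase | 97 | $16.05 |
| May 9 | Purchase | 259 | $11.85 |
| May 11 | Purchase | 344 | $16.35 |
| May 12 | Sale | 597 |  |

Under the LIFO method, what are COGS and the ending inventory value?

May 12, 597 sold [LIFO — newest first]: 344 @ $16.35 + 253 @ $11.85 = $8,622.45
Ending inventory: 245 @ $13.75 + 97 @ $16.05 + 6 @ $11.85 = $4,996.70
Check: goods available $13,619.15 = COGS $8,622.45 + ending $4,996.70

COGS = $8,622.45; ending inventory = $4,996.70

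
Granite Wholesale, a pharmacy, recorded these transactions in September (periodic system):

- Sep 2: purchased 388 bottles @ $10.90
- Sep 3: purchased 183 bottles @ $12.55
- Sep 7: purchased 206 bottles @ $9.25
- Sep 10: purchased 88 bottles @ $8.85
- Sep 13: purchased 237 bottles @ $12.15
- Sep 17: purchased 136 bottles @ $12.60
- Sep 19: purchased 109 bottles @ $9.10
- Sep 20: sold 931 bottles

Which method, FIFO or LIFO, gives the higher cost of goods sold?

FIFO COGS: 388 @ $10.90 + 183 @ $12.55 + 206 @ $9.25 + 88 @ $8.85 + 66 @ $12.15 = $10,012.05
LIFO COGS: 109 @ $9.10 + 136 @ $12.60 + 237 @ $12.15 + 88 @ $8.85 + 206 @ $9.25 + 155 @ $12.55 = $10,214.60

LIFO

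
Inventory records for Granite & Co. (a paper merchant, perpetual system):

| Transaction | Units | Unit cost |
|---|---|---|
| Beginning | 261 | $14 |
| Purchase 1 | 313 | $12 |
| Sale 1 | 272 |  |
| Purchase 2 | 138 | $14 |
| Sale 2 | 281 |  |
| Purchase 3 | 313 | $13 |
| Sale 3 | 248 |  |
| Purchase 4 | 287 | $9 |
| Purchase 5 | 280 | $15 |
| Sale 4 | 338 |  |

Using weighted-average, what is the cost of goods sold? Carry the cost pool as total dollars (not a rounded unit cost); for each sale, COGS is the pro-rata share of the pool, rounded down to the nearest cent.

COGS = $14,630.87

After Beginning: 261 on hand, pool $3,654.00 (≈ $14.0000 each)
After Purchase 1: 574 on hand, pool $7,410.00 (≈ $12.9094 each)
Sale 1, sell 272: 272/574 × $7,410.00 → $3,511.35
After Purchase 2: 440 on hand, pool $5,830.65 (≈ $13.2515 each)
Sale 2, sell 281: 281/440 × $5,830.65 → $3,723.66
After Purchase 3: 472 on hand, pool $6,175.99 (≈ $13.0847 each)
Sale 3, sell 248: 248/472 × $6,175.99 → $3,245.01
After Purchase 4: 511 on hand, pool $5,513.98 (≈ $10.7906 each)
After Purchase 5: 791 on hand, pool $9,713.98 (≈ $12.2806 each)
Sale 4, sell 338: 338/791 × $9,713.98 → $4,150.85
Total COGS = $3,511.35 + $3,723.66 + $3,245.01 + $4,150.85 = $14,630.87
Ending inventory (cost pool remaining) = $5,563.13
Check: goods available $20,194.00 = COGS $14,630.87 + ending $5,563.13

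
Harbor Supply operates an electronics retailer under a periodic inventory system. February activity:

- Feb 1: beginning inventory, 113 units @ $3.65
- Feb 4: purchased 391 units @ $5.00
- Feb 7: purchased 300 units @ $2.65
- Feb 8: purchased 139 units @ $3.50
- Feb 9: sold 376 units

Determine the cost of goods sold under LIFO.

Feb 9, 376 sold [LIFO — newest first]: 139 @ $3.50 + 237 @ $2.65 = $1,114.55
Ending inventory: 113 @ $3.65 + 391 @ $5.00 + 63 @ $2.65 = $2,534.40
Check: goods available $3,648.95 = COGS $1,114.55 + ending $2,534.40

COGS = $1,114.55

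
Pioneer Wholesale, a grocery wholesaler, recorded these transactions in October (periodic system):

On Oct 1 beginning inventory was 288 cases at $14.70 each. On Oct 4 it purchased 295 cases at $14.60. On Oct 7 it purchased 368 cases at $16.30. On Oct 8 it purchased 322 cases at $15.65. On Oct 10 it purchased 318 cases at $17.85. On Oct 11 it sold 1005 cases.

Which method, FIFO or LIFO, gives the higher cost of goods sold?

LIFO

FIFO COGS: 288 @ $14.70 + 295 @ $14.60 + 368 @ $16.30 + 54 @ $15.65 = $15,384.10
LIFO COGS: 318 @ $17.85 + 322 @ $15.65 + 365 @ $16.30 = $16,665.10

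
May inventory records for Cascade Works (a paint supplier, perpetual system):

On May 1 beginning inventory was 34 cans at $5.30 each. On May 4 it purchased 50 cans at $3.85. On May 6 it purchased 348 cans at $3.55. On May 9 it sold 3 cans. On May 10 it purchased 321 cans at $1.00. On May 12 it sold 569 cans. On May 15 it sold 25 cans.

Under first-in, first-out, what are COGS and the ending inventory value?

May 9, 3 sold [FIFO — oldest first]: 3 @ $5.30 = $15.90
May 12, 569 sold [FIFO — oldest first]: 31 @ $5.30 + 50 @ $3.85 + 348 @ $3.55 + 140 @ $1.00 = $1,732.20
May 15, 25 sold [FIFO — oldest first]: 25 @ $1.00 = $25.00
Total COGS = $15.90 + $1,732.20 + $25.00 = $1,773.10
Ending inventory: 156 @ $1.00 = $156.00

COGS = $1,773.10; ending inventory = $156.00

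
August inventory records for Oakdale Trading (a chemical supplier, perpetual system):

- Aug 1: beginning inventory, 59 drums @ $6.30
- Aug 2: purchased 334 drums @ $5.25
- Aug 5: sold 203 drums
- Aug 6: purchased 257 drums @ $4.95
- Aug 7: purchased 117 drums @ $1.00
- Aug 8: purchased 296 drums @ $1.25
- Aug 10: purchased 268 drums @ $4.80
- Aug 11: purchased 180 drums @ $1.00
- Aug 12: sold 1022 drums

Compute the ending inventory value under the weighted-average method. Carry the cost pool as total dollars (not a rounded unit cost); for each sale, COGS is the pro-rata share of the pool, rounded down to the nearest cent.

After Aug 1: 59 on hand, pool $371.70 (≈ $6.3000 each)
After Aug 2: 393 on hand, pool $2,125.20 (≈ $5.4076 each)
Aug 5, sell 203: 203/393 × $2,125.20 → $1,097.74
After Aug 6: 447 on hand, pool $2,299.61 (≈ $5.1445 each)
After Aug 7: 564 on hand, pool $2,416.61 (≈ $4.2848 each)
After Aug 8: 860 on hand, pool $2,786.61 (≈ $3.2402 each)
After Aug 10: 1128 on hand, pool $4,073.01 (≈ $3.6108 each)
After Aug 11: 1308 on hand, pool $4,253.01 (≈ $3.2515 each)
Aug 12, sell 1022: 1022/1308 × $4,253.01 → $3,323.07
Total COGS = $1,097.74 + $3,323.07 = $4,420.81
Ending inventory (cost pool remaining) = $929.94
Check: goods available $5,350.75 = COGS $4,420.81 + ending $929.94

Ending inventory = $929.94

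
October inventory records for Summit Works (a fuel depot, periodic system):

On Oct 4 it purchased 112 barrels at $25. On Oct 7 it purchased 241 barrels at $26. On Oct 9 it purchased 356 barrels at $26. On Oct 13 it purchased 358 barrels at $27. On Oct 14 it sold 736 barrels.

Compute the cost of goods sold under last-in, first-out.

Oct 14, 736 sold [LIFO — newest first]: 358 @ $27 + 356 @ $26 + 22 @ $26 = $19,494
Ending inventory: 112 @ $25 + 219 @ $26 = $8,494

COGS = $19,494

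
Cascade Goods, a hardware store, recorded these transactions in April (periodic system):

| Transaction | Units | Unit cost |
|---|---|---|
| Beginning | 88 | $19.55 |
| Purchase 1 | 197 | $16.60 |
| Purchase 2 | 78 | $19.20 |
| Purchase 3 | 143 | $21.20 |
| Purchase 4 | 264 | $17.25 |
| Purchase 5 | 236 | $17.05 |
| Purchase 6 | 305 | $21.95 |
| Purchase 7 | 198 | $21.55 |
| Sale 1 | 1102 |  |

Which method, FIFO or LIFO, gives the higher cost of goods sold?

LIFO

FIFO COGS: 88 @ $19.55 + 197 @ $16.60 + 78 @ $19.20 + 143 @ $21.20 + 264 @ $17.25 + 236 @ $17.05 + 96 @ $21.95 = $20,204.80
LIFO COGS: 198 @ $21.55 + 305 @ $21.95 + 236 @ $17.05 + 264 @ $17.25 + 99 @ $21.20 = $21,638.25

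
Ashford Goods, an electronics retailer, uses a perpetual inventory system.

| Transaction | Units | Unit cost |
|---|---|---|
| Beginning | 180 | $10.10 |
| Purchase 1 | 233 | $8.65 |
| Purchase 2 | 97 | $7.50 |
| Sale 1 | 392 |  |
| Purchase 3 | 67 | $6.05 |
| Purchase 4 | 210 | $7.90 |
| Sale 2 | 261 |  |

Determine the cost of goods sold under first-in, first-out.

COGS = $5,566.70

Sale 1 (392) [FIFO — oldest first]: 180 @ $10.10 + 212 @ $8.65 = $3,651.80
Sale 2 (261) [FIFO — oldest first]: 21 @ $8.65 + 97 @ $7.50 + 67 @ $6.05 + 76 @ $7.90 = $1,914.90
Total COGS = $3,651.80 + $1,914.90 = $5,566.70
Ending inventory: 134 @ $7.90 = $1,058.60
Check: goods available $6,625.30 = COGS $5,566.70 + ending $1,058.60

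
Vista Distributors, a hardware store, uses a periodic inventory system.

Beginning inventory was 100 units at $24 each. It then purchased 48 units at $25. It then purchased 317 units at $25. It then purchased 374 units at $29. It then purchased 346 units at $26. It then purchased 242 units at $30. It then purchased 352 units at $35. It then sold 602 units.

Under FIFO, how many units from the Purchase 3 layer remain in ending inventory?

Sale 1 (602) [FIFO — oldest first]: 100 @ $24 + 48 @ $25 + 317 @ $25 + 137 @ $29 = $15,498
Ending inventory: 237 @ $29 + 346 @ $26 + 242 @ $30 + 352 @ $35 = $35,449

237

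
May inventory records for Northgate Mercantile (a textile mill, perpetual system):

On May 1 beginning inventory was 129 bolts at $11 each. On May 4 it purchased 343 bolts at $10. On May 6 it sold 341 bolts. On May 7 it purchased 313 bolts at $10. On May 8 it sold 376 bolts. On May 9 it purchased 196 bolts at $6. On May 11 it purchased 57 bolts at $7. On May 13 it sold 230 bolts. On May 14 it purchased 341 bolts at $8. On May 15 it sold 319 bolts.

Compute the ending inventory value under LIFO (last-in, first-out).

May 6, 341 sold [LIFO — newest first]: 341 @ $10 = $3,410
May 8, 376 sold [LIFO — newest first]: 313 @ $10 + 2 @ $10 + 61 @ $11 = $3,821
May 13, 230 sold [LIFO — newest first]: 57 @ $7 + 173 @ $6 = $1,437
May 15, 319 sold [LIFO — newest first]: 319 @ $8 = $2,552
Total COGS = $3,410 + $3,821 + $1,437 + $2,552 = $11,220
Ending inventory: 68 @ $11 + 23 @ $6 + 22 @ $8 = $1,062

Ending inventory = $1,062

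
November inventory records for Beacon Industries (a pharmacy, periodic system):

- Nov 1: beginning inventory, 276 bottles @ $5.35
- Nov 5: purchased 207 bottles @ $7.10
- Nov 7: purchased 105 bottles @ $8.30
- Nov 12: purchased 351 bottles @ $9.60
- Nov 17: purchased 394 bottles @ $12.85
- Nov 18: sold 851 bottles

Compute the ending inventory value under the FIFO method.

Ending inventory = $5,907.70

Nov 18, 851 sold [FIFO — oldest first]: 276 @ $5.35 + 207 @ $7.10 + 105 @ $8.30 + 263 @ $9.60 = $6,342.60
Ending inventory: 88 @ $9.60 + 394 @ $12.85 = $5,907.70
Check: goods available $12,250.30 = COGS $6,342.60 + ending $5,907.70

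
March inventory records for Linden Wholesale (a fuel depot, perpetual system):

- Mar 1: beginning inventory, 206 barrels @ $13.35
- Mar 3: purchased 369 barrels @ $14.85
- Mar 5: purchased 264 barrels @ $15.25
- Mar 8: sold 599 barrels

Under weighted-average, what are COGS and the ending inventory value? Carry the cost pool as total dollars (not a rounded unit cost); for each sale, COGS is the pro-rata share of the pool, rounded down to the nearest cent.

After Mar 1: 206 on hand, pool $2,750.10 (≈ $13.3500 each)
After Mar 3: 575 on hand, pool $8,229.75 (≈ $14.3126 each)
After Mar 5: 839 on hand, pool $12,255.75 (≈ $14.6076 each)
Mar 8, sell 599: 599/839 × $12,255.75 → $8,749.93
Ending inventory (cost pool remaining) = $3,505.82

COGS = $8,749.93; ending inventory = $3,505.82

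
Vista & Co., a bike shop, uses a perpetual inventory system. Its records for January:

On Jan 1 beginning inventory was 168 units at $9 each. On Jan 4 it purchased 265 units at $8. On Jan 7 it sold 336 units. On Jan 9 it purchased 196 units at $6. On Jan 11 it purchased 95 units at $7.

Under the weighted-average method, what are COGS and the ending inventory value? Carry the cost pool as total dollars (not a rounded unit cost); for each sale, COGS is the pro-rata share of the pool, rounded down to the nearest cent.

After Jan 1: 168 on hand, pool $1,512.00 (≈ $9.0000 each)
After Jan 4: 433 on hand, pool $3,632.00 (≈ $8.3880 each)
Jan 7, sell 336: 336/433 × $3,632.00 → $2,818.36
After Jan 9: 293 on hand, pool $1,989.64 (≈ $6.7906 each)
After Jan 11: 388 on hand, pool $2,654.64 (≈ $6.8419 each)
Ending inventory (cost pool remaining) = $2,654.64
Check: goods available $5,473.00 = COGS $2,818.36 + ending $2,654.64

COGS = $2,818.36; ending inventory = $2,654.64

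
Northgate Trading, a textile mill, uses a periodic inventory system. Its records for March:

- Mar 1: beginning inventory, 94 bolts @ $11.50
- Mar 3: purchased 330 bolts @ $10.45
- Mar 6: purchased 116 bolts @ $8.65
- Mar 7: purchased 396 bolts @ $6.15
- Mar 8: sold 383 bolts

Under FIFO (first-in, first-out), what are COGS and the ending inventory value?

COGS = $4,101.05; ending inventory = $3,867.25

Mar 8, 383 sold [FIFO — oldest first]: 94 @ $11.50 + 289 @ $10.45 = $4,101.05
Ending inventory: 41 @ $10.45 + 116 @ $8.65 + 396 @ $6.15 = $3,867.25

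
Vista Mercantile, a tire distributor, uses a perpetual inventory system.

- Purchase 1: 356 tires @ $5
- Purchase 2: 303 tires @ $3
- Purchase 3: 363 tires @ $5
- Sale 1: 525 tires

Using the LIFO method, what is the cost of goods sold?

Sale 1 (525) [LIFO — newest first]: 363 @ $5 + 162 @ $3 = $2,301
Ending inventory: 356 @ $5 + 141 @ $3 = $2,203

COGS = $2,301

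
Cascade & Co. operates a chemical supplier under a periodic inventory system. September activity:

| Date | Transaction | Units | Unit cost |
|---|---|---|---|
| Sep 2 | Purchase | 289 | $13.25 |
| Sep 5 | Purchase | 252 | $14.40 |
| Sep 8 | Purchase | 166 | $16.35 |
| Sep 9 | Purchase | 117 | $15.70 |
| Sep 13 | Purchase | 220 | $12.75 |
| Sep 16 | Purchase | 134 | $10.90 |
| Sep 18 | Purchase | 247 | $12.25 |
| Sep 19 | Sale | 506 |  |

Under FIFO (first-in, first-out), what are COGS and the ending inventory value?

COGS = $6,954.05; ending inventory = $12,346.35

Sep 19, 506 sold [FIFO — oldest first]: 289 @ $13.25 + 217 @ $14.40 = $6,954.05
Ending inventory: 35 @ $14.40 + 166 @ $16.35 + 117 @ $15.70 + 220 @ $12.75 + 134 @ $10.90 + 247 @ $12.25 = $12,346.35
Check: goods available $19,300.40 = COGS $6,954.05 + ending $12,346.35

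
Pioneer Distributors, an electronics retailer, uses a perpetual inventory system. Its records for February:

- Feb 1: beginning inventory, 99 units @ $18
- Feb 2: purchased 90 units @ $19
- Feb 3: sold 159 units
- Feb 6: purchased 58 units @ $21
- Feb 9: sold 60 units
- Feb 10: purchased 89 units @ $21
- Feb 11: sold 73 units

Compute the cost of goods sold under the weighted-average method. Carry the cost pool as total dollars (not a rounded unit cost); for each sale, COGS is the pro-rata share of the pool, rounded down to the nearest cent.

After Feb 1: 99 on hand, pool $1,782.00 (≈ $18.0000 each)
After Feb 2: 189 on hand, pool $3,492.00 (≈ $18.4762 each)
Feb 3, sell 159: 159/189 × $3,492.00 → $2,937.71
After Feb 6: 88 on hand, pool $1,772.29 (≈ $20.1397 each)
Feb 9, sell 60: 60/88 × $1,772.29 → $1,208.37
After Feb 10: 117 on hand, pool $2,432.92 (≈ $20.7942 each)
Feb 11, sell 73: 73/117 × $2,432.92 → $1,517.97
Total COGS = $2,937.71 + $1,208.37 + $1,517.97 = $5,664.05
Ending inventory (cost pool remaining) = $914.95

COGS = $5,664.05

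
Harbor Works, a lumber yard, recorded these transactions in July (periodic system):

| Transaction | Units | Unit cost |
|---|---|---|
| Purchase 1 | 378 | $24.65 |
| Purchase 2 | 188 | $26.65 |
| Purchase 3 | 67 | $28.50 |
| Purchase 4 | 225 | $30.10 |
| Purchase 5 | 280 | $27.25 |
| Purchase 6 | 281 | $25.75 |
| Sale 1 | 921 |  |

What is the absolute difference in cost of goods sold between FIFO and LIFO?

$633.30

FIFO COGS: 378 @ $24.65 + 188 @ $26.65 + 67 @ $28.50 + 225 @ $30.10 + 63 @ $27.25 = $24,726.65
LIFO COGS: 281 @ $25.75 + 280 @ $27.25 + 225 @ $30.10 + 67 @ $28.50 + 68 @ $26.65 = $25,359.95
Difference = |$24,726.65 − $25,359.95| = $633.30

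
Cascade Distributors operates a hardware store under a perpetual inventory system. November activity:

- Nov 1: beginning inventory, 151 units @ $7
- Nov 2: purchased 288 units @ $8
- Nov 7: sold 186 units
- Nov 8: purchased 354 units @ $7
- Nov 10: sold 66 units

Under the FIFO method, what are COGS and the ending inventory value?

COGS = $1,865; ending inventory = $3,974

Nov 7, 186 sold [FIFO — oldest first]: 151 @ $7 + 35 @ $8 = $1,337
Nov 10, 66 sold [FIFO — oldest first]: 66 @ $8 = $528
Total COGS = $1,337 + $528 = $1,865
Ending inventory: 187 @ $8 + 354 @ $7 = $3,974
Check: goods available $5,839 = COGS $1,865 + ending $3,974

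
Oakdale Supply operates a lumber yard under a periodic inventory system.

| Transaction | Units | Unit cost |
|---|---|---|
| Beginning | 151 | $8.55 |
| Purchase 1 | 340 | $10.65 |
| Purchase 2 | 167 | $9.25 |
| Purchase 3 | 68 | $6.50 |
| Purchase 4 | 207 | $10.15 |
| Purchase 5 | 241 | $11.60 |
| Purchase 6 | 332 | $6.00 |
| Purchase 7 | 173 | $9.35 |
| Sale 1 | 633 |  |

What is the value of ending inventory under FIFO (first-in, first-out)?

Ending inventory = $9,179.45

Sale 1 (633) [FIFO — oldest first]: 151 @ $8.55 + 340 @ $10.65 + 142 @ $9.25 = $6,225.55
Ending inventory: 25 @ $9.25 + 68 @ $6.50 + 207 @ $10.15 + 241 @ $11.60 + 332 @ $6.00 + 173 @ $9.35 = $9,179.45
Check: goods available $15,405.00 = COGS $6,225.55 + ending $9,179.45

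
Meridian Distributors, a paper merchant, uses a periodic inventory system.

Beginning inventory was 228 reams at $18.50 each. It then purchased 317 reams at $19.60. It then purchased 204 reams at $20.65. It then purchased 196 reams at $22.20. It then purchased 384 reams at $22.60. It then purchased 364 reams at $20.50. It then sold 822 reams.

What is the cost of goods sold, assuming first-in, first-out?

COGS = $16,264.40

Sale 1 (822) [FIFO — oldest first]: 228 @ $18.50 + 317 @ $19.60 + 204 @ $20.65 + 73 @ $22.20 = $16,264.40
Ending inventory: 123 @ $22.20 + 384 @ $22.60 + 364 @ $20.50 = $18,871.00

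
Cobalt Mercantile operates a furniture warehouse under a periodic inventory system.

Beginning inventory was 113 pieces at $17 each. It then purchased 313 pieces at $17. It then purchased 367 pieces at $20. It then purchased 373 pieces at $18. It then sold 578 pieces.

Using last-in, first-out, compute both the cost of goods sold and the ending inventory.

COGS = $10,814; ending inventory = $10,482

Sale 1 (578) [LIFO — newest first]: 373 @ $18 + 205 @ $20 = $10,814
Ending inventory: 113 @ $17 + 313 @ $17 + 162 @ $20 = $10,482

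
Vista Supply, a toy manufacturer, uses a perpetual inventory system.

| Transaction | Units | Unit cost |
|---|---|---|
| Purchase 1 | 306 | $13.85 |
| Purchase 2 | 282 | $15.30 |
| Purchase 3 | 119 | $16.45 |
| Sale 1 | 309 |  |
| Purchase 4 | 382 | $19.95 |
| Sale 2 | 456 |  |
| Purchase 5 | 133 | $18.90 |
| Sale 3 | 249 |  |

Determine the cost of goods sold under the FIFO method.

COGS = $16,634.90

Sale 1 (309) [FIFO — oldest first]: 306 @ $13.85 + 3 @ $15.30 = $4,284.00
Sale 2 (456) [FIFO — oldest first]: 279 @ $15.30 + 119 @ $16.45 + 58 @ $19.95 = $7,383.35
Sale 3 (249) [FIFO — oldest first]: 249 @ $19.95 = $4,967.55
Total COGS = $4,284.00 + $7,383.35 + $4,967.55 = $16,634.90
Ending inventory: 75 @ $19.95 + 133 @ $18.90 = $4,009.95
Check: goods available $20,644.85 = COGS $16,634.90 + ending $4,009.95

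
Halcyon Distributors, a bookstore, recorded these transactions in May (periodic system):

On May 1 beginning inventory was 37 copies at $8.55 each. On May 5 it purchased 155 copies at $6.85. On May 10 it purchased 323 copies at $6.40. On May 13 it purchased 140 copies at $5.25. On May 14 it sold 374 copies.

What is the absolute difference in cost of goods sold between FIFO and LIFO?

FIFO COGS: 37 @ $8.55 + 155 @ $6.85 + 182 @ $6.40 = $2,542.90
LIFO COGS: 140 @ $5.25 + 234 @ $6.40 = $2,232.60
Difference = |$2,542.90 − $2,232.60| = $310.30

$310.30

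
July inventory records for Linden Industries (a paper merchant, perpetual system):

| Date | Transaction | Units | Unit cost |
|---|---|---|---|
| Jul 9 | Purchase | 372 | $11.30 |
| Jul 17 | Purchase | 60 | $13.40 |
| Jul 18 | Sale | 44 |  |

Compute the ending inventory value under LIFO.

Ending inventory = $4,418.00

Jul 18, 44 sold [LIFO — newest first]: 44 @ $13.40 = $589.60
Ending inventory: 372 @ $11.30 + 16 @ $13.40 = $4,418.00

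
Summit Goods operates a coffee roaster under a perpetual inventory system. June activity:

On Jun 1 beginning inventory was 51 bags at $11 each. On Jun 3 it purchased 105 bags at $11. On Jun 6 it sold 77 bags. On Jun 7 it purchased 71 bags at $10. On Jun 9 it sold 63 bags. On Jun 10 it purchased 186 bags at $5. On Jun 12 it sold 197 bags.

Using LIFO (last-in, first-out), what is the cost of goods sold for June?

Jun 6, 77 sold [LIFO — newest first]: 77 @ $11 = $847
Jun 9, 63 sold [LIFO — newest first]: 63 @ $10 = $630
Jun 12, 197 sold [LIFO — newest first]: 186 @ $5 + 8 @ $10 + 3 @ $11 = $1,043
Total COGS = $847 + $630 + $1,043 = $2,520
Ending inventory: 51 @ $11 + 25 @ $11 = $836

COGS = $2,520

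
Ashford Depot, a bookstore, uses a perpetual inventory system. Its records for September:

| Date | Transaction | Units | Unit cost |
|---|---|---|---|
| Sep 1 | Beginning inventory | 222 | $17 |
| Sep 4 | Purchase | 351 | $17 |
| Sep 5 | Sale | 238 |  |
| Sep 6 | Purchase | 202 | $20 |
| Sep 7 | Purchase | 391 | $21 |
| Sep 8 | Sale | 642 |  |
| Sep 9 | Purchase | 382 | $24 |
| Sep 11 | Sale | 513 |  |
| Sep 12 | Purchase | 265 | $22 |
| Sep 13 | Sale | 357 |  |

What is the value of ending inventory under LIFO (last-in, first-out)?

Ending inventory = $1,071

Sep 5, 238 sold [LIFO — newest first]: 238 @ $17 = $4,046
Sep 8, 642 sold [LIFO — newest first]: 391 @ $21 + 202 @ $20 + 49 @ $17 = $13,084
Sep 11, 513 sold [LIFO — newest first]: 382 @ $24 + 64 @ $17 + 67 @ $17 = $11,395
Sep 13, 357 sold [LIFO — newest first]: 265 @ $22 + 92 @ $17 = $7,394
Total COGS = $4,046 + $13,084 + $11,395 + $7,394 = $35,919
Ending inventory: 63 @ $17 = $1,071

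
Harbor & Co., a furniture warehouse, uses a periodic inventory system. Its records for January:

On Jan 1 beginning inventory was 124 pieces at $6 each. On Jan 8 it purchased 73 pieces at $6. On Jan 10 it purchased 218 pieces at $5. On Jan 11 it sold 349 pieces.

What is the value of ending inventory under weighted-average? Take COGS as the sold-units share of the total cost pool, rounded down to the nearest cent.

Jan 11, sell 349: 349/415 × $2,272.00 → $1,910.66
Ending inventory (cost pool remaining) = $361.34

Ending inventory = $361.34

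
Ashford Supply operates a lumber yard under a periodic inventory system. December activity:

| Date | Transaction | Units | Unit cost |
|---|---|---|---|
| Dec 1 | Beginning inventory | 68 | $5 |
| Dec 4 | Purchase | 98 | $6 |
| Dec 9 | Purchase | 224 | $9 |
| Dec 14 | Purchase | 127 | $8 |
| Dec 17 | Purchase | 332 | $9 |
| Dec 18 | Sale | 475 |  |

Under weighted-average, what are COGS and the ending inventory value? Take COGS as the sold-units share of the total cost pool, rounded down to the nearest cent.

COGS = $3,887.27; ending inventory = $3,060.73

Dec 18, sell 475: 475/849 × $6,948.00 → $3,887.27
Ending inventory (cost pool remaining) = $3,060.73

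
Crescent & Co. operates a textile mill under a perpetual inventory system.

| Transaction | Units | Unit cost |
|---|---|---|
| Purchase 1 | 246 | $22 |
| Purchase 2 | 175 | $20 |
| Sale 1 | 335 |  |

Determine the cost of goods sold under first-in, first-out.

COGS = $7,192

Sale 1 (335) [FIFO — oldest first]: 246 @ $22 + 89 @ $20 = $7,192
Ending inventory: 86 @ $20 = $1,720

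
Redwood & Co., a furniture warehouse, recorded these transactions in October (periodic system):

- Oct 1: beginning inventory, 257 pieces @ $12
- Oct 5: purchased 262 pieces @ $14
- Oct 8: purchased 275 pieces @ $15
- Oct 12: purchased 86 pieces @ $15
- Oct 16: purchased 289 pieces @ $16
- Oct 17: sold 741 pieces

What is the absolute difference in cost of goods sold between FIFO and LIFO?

$1,231

FIFO COGS: 257 @ $12 + 262 @ $14 + 222 @ $15 = $10,082
LIFO COGS: 289 @ $16 + 86 @ $15 + 275 @ $15 + 91 @ $14 = $11,313
Difference = |$10,082 − $11,313| = $1,231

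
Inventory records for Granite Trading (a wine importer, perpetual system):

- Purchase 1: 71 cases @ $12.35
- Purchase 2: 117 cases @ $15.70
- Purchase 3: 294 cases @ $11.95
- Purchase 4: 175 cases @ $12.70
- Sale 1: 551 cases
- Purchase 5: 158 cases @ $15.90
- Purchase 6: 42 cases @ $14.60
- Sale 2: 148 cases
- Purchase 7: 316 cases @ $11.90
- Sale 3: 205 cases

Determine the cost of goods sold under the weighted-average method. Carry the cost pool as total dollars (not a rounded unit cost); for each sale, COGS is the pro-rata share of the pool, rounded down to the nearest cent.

After Purchase 1: 71 on hand, pool $876.85 (≈ $12.3500 each)
After Purchase 2: 188 on hand, pool $2,713.75 (≈ $14.4348 each)
After Purchase 3: 482 on hand, pool $6,227.05 (≈ $12.9192 each)
After Purchase 4: 657 on hand, pool $8,449.55 (≈ $12.8608 each)
Sale 1, sell 551: 551/657 × $8,449.55 → $7,086.30
After Purchase 5: 264 on hand, pool $3,875.45 (≈ $14.6797 each)
After Purchase 6: 306 on hand, pool $4,488.65 (≈ $14.6688 each)
Sale 2, sell 148: 148/306 × $4,488.65 → $2,170.98
After Purchase 7: 474 on hand, pool $6,078.07 (≈ $12.8229 each)
Sale 3, sell 205: 205/474 × $6,078.07 → $2,628.70
Total COGS = $7,086.30 + $2,170.98 + $2,628.70 = $11,885.98
Ending inventory (cost pool remaining) = $3,449.37

COGS = $11,885.98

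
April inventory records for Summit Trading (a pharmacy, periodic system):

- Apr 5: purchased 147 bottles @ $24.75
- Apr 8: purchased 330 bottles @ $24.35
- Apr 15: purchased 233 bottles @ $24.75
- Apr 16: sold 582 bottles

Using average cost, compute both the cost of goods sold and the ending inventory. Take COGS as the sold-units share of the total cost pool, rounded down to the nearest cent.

Apr 16, sell 582: 582/710 × $17,440.50 → $14,296.29
Ending inventory (cost pool remaining) = $3,144.21
Check: goods available $17,440.50 = COGS $14,296.29 + ending $3,144.21

COGS = $14,296.29; ending inventory = $3,144.21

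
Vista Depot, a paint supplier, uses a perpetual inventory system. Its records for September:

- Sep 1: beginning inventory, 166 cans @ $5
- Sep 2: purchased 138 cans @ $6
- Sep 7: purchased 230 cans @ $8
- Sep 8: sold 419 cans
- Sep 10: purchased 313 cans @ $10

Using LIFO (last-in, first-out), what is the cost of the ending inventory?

Ending inventory = $3,705

Sep 8, 419 sold [LIFO — newest first]: 230 @ $8 + 138 @ $6 + 51 @ $5 = $2,923
Ending inventory: 115 @ $5 + 313 @ $10 = $3,705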